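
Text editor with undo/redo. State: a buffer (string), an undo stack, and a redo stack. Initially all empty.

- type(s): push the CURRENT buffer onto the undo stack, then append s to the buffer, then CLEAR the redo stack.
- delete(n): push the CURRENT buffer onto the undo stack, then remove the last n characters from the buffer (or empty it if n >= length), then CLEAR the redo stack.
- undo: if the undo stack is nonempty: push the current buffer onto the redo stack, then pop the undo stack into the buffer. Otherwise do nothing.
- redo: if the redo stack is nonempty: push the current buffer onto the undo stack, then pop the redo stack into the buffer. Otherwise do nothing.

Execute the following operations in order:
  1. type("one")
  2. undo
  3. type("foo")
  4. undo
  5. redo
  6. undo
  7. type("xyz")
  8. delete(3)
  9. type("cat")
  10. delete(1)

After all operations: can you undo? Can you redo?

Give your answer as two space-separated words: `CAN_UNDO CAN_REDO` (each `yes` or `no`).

Answer: yes no

Derivation:
After op 1 (type): buf='one' undo_depth=1 redo_depth=0
After op 2 (undo): buf='(empty)' undo_depth=0 redo_depth=1
After op 3 (type): buf='foo' undo_depth=1 redo_depth=0
After op 4 (undo): buf='(empty)' undo_depth=0 redo_depth=1
After op 5 (redo): buf='foo' undo_depth=1 redo_depth=0
After op 6 (undo): buf='(empty)' undo_depth=0 redo_depth=1
After op 7 (type): buf='xyz' undo_depth=1 redo_depth=0
After op 8 (delete): buf='(empty)' undo_depth=2 redo_depth=0
After op 9 (type): buf='cat' undo_depth=3 redo_depth=0
After op 10 (delete): buf='ca' undo_depth=4 redo_depth=0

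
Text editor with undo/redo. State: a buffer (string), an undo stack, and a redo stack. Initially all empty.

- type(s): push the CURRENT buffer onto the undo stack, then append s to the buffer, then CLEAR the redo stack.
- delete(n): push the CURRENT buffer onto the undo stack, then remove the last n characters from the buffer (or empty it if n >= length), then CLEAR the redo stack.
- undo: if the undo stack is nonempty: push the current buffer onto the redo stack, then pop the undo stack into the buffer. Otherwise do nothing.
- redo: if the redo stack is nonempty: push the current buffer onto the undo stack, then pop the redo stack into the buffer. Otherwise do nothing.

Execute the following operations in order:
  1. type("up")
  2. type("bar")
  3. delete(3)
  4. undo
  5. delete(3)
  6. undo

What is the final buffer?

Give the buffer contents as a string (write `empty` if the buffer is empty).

Answer: upbar

Derivation:
After op 1 (type): buf='up' undo_depth=1 redo_depth=0
After op 2 (type): buf='upbar' undo_depth=2 redo_depth=0
After op 3 (delete): buf='up' undo_depth=3 redo_depth=0
After op 4 (undo): buf='upbar' undo_depth=2 redo_depth=1
After op 5 (delete): buf='up' undo_depth=3 redo_depth=0
After op 6 (undo): buf='upbar' undo_depth=2 redo_depth=1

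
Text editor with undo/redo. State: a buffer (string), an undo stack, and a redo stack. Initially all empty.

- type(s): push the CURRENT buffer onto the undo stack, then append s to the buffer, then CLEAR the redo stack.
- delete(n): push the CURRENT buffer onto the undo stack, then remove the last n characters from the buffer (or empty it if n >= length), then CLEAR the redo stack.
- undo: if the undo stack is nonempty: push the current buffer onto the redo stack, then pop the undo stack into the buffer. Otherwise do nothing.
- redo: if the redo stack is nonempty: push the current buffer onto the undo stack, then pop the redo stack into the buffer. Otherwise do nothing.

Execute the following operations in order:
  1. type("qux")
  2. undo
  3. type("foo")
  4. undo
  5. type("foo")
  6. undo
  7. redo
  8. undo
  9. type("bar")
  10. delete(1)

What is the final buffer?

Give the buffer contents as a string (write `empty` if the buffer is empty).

Answer: ba

Derivation:
After op 1 (type): buf='qux' undo_depth=1 redo_depth=0
After op 2 (undo): buf='(empty)' undo_depth=0 redo_depth=1
After op 3 (type): buf='foo' undo_depth=1 redo_depth=0
After op 4 (undo): buf='(empty)' undo_depth=0 redo_depth=1
After op 5 (type): buf='foo' undo_depth=1 redo_depth=0
After op 6 (undo): buf='(empty)' undo_depth=0 redo_depth=1
After op 7 (redo): buf='foo' undo_depth=1 redo_depth=0
After op 8 (undo): buf='(empty)' undo_depth=0 redo_depth=1
After op 9 (type): buf='bar' undo_depth=1 redo_depth=0
After op 10 (delete): buf='ba' undo_depth=2 redo_depth=0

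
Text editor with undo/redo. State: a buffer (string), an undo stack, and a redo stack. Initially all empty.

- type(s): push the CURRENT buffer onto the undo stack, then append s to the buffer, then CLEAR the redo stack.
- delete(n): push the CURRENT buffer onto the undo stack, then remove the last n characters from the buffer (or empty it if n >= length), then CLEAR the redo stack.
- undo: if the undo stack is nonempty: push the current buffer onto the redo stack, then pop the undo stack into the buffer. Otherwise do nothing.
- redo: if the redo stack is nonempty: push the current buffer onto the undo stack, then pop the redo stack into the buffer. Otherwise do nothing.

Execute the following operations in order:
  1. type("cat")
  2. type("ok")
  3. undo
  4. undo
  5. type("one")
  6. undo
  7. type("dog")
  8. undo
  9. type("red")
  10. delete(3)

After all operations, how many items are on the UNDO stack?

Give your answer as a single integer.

After op 1 (type): buf='cat' undo_depth=1 redo_depth=0
After op 2 (type): buf='catok' undo_depth=2 redo_depth=0
After op 3 (undo): buf='cat' undo_depth=1 redo_depth=1
After op 4 (undo): buf='(empty)' undo_depth=0 redo_depth=2
After op 5 (type): buf='one' undo_depth=1 redo_depth=0
After op 6 (undo): buf='(empty)' undo_depth=0 redo_depth=1
After op 7 (type): buf='dog' undo_depth=1 redo_depth=0
After op 8 (undo): buf='(empty)' undo_depth=0 redo_depth=1
After op 9 (type): buf='red' undo_depth=1 redo_depth=0
After op 10 (delete): buf='(empty)' undo_depth=2 redo_depth=0

Answer: 2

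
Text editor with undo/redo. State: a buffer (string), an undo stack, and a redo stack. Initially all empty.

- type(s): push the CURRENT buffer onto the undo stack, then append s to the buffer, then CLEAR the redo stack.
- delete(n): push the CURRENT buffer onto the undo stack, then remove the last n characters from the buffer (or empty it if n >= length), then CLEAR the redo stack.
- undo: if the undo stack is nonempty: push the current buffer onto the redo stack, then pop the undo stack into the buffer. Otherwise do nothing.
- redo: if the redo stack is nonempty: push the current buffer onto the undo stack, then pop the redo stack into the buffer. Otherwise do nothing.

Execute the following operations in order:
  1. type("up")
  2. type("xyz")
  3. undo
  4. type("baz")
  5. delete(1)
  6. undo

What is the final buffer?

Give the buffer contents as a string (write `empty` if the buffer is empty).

Answer: upbaz

Derivation:
After op 1 (type): buf='up' undo_depth=1 redo_depth=0
After op 2 (type): buf='upxyz' undo_depth=2 redo_depth=0
After op 3 (undo): buf='up' undo_depth=1 redo_depth=1
After op 4 (type): buf='upbaz' undo_depth=2 redo_depth=0
After op 5 (delete): buf='upba' undo_depth=3 redo_depth=0
After op 6 (undo): buf='upbaz' undo_depth=2 redo_depth=1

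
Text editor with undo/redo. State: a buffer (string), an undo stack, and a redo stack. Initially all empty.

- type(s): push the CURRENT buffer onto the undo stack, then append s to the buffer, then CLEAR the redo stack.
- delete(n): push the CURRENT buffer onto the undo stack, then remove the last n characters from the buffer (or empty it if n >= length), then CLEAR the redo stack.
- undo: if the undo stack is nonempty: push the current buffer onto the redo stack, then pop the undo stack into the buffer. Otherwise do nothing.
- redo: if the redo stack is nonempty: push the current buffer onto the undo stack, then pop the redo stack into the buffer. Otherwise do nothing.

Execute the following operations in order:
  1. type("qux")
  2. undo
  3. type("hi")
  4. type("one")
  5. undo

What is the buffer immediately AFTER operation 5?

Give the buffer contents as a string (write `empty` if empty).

After op 1 (type): buf='qux' undo_depth=1 redo_depth=0
After op 2 (undo): buf='(empty)' undo_depth=0 redo_depth=1
After op 3 (type): buf='hi' undo_depth=1 redo_depth=0
After op 4 (type): buf='hione' undo_depth=2 redo_depth=0
After op 5 (undo): buf='hi' undo_depth=1 redo_depth=1

Answer: hi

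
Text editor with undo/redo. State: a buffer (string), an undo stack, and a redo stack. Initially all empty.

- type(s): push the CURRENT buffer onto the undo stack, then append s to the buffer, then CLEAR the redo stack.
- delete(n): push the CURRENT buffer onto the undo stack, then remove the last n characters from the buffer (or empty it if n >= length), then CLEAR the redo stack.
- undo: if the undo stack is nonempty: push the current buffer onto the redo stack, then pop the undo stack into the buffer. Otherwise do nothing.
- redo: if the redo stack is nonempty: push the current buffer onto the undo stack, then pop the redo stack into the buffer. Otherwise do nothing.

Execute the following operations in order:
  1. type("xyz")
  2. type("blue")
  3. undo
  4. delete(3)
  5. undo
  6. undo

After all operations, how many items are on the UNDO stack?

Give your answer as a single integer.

Answer: 0

Derivation:
After op 1 (type): buf='xyz' undo_depth=1 redo_depth=0
After op 2 (type): buf='xyzblue' undo_depth=2 redo_depth=0
After op 3 (undo): buf='xyz' undo_depth=1 redo_depth=1
After op 4 (delete): buf='(empty)' undo_depth=2 redo_depth=0
After op 5 (undo): buf='xyz' undo_depth=1 redo_depth=1
After op 6 (undo): buf='(empty)' undo_depth=0 redo_depth=2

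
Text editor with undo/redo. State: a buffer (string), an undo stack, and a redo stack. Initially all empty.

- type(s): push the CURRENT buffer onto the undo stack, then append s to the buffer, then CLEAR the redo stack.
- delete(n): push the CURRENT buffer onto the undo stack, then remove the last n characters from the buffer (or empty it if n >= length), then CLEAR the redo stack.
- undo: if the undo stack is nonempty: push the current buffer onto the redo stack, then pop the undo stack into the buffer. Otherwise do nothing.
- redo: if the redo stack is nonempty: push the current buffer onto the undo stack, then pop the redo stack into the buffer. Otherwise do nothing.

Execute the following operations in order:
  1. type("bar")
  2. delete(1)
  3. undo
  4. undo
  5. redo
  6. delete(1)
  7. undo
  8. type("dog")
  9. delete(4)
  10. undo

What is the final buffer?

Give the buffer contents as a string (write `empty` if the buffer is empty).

After op 1 (type): buf='bar' undo_depth=1 redo_depth=0
After op 2 (delete): buf='ba' undo_depth=2 redo_depth=0
After op 3 (undo): buf='bar' undo_depth=1 redo_depth=1
After op 4 (undo): buf='(empty)' undo_depth=0 redo_depth=2
After op 5 (redo): buf='bar' undo_depth=1 redo_depth=1
After op 6 (delete): buf='ba' undo_depth=2 redo_depth=0
After op 7 (undo): buf='bar' undo_depth=1 redo_depth=1
After op 8 (type): buf='bardog' undo_depth=2 redo_depth=0
After op 9 (delete): buf='ba' undo_depth=3 redo_depth=0
After op 10 (undo): buf='bardog' undo_depth=2 redo_depth=1

Answer: bardog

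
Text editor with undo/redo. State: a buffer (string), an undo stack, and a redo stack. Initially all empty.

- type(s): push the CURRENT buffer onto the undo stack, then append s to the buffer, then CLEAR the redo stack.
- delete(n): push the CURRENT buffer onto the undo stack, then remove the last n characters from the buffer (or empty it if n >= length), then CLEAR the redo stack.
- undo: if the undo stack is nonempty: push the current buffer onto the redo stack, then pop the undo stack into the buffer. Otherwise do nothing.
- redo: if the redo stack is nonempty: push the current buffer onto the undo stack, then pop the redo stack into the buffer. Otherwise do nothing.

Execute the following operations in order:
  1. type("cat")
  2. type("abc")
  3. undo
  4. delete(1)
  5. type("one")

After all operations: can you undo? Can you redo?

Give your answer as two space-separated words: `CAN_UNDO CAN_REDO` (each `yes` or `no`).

Answer: yes no

Derivation:
After op 1 (type): buf='cat' undo_depth=1 redo_depth=0
After op 2 (type): buf='catabc' undo_depth=2 redo_depth=0
After op 3 (undo): buf='cat' undo_depth=1 redo_depth=1
After op 4 (delete): buf='ca' undo_depth=2 redo_depth=0
After op 5 (type): buf='caone' undo_depth=3 redo_depth=0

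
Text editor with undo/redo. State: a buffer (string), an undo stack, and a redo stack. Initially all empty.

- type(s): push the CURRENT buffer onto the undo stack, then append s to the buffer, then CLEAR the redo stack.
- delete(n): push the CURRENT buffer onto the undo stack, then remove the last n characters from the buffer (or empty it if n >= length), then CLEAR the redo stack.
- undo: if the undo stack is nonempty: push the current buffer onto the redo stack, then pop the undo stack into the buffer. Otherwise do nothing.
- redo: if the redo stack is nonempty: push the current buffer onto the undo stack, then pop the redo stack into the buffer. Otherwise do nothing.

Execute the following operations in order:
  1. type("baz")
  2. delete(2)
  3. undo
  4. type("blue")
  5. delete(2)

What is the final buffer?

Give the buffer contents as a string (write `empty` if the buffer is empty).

After op 1 (type): buf='baz' undo_depth=1 redo_depth=0
After op 2 (delete): buf='b' undo_depth=2 redo_depth=0
After op 3 (undo): buf='baz' undo_depth=1 redo_depth=1
After op 4 (type): buf='bazblue' undo_depth=2 redo_depth=0
After op 5 (delete): buf='bazbl' undo_depth=3 redo_depth=0

Answer: bazbl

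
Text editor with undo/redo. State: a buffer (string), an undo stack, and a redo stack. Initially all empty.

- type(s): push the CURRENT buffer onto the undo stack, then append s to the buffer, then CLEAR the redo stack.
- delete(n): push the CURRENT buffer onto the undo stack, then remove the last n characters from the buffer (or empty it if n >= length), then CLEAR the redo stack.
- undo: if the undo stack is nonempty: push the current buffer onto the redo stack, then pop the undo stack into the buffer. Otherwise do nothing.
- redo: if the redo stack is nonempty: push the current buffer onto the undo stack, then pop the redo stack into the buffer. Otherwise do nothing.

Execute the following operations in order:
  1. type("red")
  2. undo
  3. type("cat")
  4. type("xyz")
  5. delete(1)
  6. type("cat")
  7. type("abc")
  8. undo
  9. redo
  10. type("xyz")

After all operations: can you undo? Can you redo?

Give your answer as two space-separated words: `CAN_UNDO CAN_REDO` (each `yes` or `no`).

After op 1 (type): buf='red' undo_depth=1 redo_depth=0
After op 2 (undo): buf='(empty)' undo_depth=0 redo_depth=1
After op 3 (type): buf='cat' undo_depth=1 redo_depth=0
After op 4 (type): buf='catxyz' undo_depth=2 redo_depth=0
After op 5 (delete): buf='catxy' undo_depth=3 redo_depth=0
After op 6 (type): buf='catxycat' undo_depth=4 redo_depth=0
After op 7 (type): buf='catxycatabc' undo_depth=5 redo_depth=0
After op 8 (undo): buf='catxycat' undo_depth=4 redo_depth=1
After op 9 (redo): buf='catxycatabc' undo_depth=5 redo_depth=0
After op 10 (type): buf='catxycatabcxyz' undo_depth=6 redo_depth=0

Answer: yes no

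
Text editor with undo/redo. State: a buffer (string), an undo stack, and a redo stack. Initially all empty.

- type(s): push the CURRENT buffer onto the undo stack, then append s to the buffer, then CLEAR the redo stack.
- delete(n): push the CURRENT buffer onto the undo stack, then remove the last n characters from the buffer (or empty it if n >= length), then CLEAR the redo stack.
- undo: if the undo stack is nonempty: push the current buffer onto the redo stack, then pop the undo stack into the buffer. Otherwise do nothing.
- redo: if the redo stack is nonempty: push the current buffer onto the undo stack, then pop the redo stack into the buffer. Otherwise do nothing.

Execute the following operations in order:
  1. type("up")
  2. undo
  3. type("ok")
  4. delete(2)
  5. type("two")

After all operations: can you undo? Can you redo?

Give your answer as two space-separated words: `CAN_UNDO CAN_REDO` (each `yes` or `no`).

Answer: yes no

Derivation:
After op 1 (type): buf='up' undo_depth=1 redo_depth=0
After op 2 (undo): buf='(empty)' undo_depth=0 redo_depth=1
After op 3 (type): buf='ok' undo_depth=1 redo_depth=0
After op 4 (delete): buf='(empty)' undo_depth=2 redo_depth=0
After op 5 (type): buf='two' undo_depth=3 redo_depth=0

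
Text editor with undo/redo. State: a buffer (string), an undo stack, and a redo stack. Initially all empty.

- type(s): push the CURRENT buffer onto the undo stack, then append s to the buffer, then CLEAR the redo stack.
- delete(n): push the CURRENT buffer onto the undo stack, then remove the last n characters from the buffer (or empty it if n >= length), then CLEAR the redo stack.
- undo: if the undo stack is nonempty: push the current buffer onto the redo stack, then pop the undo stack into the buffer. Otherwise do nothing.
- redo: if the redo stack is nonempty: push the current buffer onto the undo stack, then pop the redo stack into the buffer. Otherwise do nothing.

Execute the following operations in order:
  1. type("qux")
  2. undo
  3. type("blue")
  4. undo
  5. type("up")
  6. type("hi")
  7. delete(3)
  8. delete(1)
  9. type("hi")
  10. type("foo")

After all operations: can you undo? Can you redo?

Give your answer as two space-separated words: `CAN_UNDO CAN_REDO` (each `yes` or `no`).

After op 1 (type): buf='qux' undo_depth=1 redo_depth=0
After op 2 (undo): buf='(empty)' undo_depth=0 redo_depth=1
After op 3 (type): buf='blue' undo_depth=1 redo_depth=0
After op 4 (undo): buf='(empty)' undo_depth=0 redo_depth=1
After op 5 (type): buf='up' undo_depth=1 redo_depth=0
After op 6 (type): buf='uphi' undo_depth=2 redo_depth=0
After op 7 (delete): buf='u' undo_depth=3 redo_depth=0
After op 8 (delete): buf='(empty)' undo_depth=4 redo_depth=0
After op 9 (type): buf='hi' undo_depth=5 redo_depth=0
After op 10 (type): buf='hifoo' undo_depth=6 redo_depth=0

Answer: yes no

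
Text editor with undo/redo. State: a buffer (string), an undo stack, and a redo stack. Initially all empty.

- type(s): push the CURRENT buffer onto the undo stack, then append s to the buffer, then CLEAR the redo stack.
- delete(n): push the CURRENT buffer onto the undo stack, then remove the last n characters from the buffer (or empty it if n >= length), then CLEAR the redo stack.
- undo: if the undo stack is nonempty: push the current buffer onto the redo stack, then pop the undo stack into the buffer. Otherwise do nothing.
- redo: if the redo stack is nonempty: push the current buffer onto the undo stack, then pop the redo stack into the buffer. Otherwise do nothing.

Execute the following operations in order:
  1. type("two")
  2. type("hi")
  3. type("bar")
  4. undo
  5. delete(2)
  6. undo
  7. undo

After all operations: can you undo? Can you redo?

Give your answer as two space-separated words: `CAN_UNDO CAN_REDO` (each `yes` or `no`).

Answer: yes yes

Derivation:
After op 1 (type): buf='two' undo_depth=1 redo_depth=0
After op 2 (type): buf='twohi' undo_depth=2 redo_depth=0
After op 3 (type): buf='twohibar' undo_depth=3 redo_depth=0
After op 4 (undo): buf='twohi' undo_depth=2 redo_depth=1
After op 5 (delete): buf='two' undo_depth=3 redo_depth=0
After op 6 (undo): buf='twohi' undo_depth=2 redo_depth=1
After op 7 (undo): buf='two' undo_depth=1 redo_depth=2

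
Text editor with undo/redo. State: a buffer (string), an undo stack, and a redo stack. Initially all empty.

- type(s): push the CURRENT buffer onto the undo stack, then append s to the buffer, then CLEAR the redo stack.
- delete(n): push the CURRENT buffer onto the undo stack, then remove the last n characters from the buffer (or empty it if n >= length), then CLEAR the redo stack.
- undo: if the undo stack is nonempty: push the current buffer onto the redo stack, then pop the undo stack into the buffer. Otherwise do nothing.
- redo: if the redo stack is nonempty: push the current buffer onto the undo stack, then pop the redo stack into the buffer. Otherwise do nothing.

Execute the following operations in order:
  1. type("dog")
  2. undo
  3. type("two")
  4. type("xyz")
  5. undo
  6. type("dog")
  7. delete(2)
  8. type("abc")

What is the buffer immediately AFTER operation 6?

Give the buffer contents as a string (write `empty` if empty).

Answer: twodog

Derivation:
After op 1 (type): buf='dog' undo_depth=1 redo_depth=0
After op 2 (undo): buf='(empty)' undo_depth=0 redo_depth=1
After op 3 (type): buf='two' undo_depth=1 redo_depth=0
After op 4 (type): buf='twoxyz' undo_depth=2 redo_depth=0
After op 5 (undo): buf='two' undo_depth=1 redo_depth=1
After op 6 (type): buf='twodog' undo_depth=2 redo_depth=0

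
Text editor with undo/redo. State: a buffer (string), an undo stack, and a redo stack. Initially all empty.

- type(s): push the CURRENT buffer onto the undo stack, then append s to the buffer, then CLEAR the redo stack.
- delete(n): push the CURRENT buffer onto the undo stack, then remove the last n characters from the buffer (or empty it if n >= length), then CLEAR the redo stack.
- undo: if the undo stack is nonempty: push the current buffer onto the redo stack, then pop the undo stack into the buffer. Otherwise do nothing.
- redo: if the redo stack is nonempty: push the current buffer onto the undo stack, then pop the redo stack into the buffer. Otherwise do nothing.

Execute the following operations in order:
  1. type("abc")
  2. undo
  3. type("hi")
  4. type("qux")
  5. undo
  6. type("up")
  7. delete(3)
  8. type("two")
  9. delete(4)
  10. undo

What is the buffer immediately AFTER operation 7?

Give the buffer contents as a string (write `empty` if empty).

After op 1 (type): buf='abc' undo_depth=1 redo_depth=0
After op 2 (undo): buf='(empty)' undo_depth=0 redo_depth=1
After op 3 (type): buf='hi' undo_depth=1 redo_depth=0
After op 4 (type): buf='hiqux' undo_depth=2 redo_depth=0
After op 5 (undo): buf='hi' undo_depth=1 redo_depth=1
After op 6 (type): buf='hiup' undo_depth=2 redo_depth=0
After op 7 (delete): buf='h' undo_depth=3 redo_depth=0

Answer: h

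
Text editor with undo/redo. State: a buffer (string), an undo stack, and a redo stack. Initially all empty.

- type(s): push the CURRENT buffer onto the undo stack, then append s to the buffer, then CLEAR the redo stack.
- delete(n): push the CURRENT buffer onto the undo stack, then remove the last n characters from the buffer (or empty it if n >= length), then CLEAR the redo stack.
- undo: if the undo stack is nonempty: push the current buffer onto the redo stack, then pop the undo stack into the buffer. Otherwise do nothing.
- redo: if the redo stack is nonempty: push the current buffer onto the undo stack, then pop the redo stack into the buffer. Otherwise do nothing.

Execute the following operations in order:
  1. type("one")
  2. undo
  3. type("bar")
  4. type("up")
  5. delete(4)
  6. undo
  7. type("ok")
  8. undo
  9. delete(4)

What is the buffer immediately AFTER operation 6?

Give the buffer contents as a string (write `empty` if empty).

Answer: barup

Derivation:
After op 1 (type): buf='one' undo_depth=1 redo_depth=0
After op 2 (undo): buf='(empty)' undo_depth=0 redo_depth=1
After op 3 (type): buf='bar' undo_depth=1 redo_depth=0
After op 4 (type): buf='barup' undo_depth=2 redo_depth=0
After op 5 (delete): buf='b' undo_depth=3 redo_depth=0
After op 6 (undo): buf='barup' undo_depth=2 redo_depth=1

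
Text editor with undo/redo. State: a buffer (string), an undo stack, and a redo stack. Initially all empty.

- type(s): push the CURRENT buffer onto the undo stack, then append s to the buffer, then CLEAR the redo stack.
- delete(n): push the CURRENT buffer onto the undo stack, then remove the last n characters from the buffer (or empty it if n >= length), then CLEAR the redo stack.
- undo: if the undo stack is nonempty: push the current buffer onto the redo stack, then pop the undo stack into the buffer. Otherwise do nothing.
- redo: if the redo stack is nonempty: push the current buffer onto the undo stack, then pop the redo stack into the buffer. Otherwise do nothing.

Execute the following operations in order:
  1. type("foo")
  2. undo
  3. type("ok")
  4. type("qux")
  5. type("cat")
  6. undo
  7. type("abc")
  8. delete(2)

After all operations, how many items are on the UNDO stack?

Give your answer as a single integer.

Answer: 4

Derivation:
After op 1 (type): buf='foo' undo_depth=1 redo_depth=0
After op 2 (undo): buf='(empty)' undo_depth=0 redo_depth=1
After op 3 (type): buf='ok' undo_depth=1 redo_depth=0
After op 4 (type): buf='okqux' undo_depth=2 redo_depth=0
After op 5 (type): buf='okquxcat' undo_depth=3 redo_depth=0
After op 6 (undo): buf='okqux' undo_depth=2 redo_depth=1
After op 7 (type): buf='okquxabc' undo_depth=3 redo_depth=0
After op 8 (delete): buf='okquxa' undo_depth=4 redo_depth=0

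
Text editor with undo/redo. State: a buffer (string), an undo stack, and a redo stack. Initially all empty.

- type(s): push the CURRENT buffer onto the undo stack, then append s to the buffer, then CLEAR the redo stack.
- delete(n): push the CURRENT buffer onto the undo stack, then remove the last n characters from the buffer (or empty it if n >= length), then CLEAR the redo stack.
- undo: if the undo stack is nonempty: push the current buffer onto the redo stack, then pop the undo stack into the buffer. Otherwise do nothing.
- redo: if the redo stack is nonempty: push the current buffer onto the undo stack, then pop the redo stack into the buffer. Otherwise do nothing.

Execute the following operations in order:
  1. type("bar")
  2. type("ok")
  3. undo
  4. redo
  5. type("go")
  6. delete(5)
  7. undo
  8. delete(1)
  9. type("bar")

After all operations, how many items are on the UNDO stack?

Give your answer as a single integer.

After op 1 (type): buf='bar' undo_depth=1 redo_depth=0
After op 2 (type): buf='barok' undo_depth=2 redo_depth=0
After op 3 (undo): buf='bar' undo_depth=1 redo_depth=1
After op 4 (redo): buf='barok' undo_depth=2 redo_depth=0
After op 5 (type): buf='barokgo' undo_depth=3 redo_depth=0
After op 6 (delete): buf='ba' undo_depth=4 redo_depth=0
After op 7 (undo): buf='barokgo' undo_depth=3 redo_depth=1
After op 8 (delete): buf='barokg' undo_depth=4 redo_depth=0
After op 9 (type): buf='barokgbar' undo_depth=5 redo_depth=0

Answer: 5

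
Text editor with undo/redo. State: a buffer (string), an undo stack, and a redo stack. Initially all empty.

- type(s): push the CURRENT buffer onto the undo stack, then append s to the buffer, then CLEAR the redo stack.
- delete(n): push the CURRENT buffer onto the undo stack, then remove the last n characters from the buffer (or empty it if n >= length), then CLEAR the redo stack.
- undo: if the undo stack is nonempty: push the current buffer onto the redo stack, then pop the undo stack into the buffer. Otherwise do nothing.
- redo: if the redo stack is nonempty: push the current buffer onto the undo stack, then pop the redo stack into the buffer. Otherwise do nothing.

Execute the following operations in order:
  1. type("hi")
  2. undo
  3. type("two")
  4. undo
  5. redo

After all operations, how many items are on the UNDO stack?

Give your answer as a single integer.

Answer: 1

Derivation:
After op 1 (type): buf='hi' undo_depth=1 redo_depth=0
After op 2 (undo): buf='(empty)' undo_depth=0 redo_depth=1
After op 3 (type): buf='two' undo_depth=1 redo_depth=0
After op 4 (undo): buf='(empty)' undo_depth=0 redo_depth=1
After op 5 (redo): buf='two' undo_depth=1 redo_depth=0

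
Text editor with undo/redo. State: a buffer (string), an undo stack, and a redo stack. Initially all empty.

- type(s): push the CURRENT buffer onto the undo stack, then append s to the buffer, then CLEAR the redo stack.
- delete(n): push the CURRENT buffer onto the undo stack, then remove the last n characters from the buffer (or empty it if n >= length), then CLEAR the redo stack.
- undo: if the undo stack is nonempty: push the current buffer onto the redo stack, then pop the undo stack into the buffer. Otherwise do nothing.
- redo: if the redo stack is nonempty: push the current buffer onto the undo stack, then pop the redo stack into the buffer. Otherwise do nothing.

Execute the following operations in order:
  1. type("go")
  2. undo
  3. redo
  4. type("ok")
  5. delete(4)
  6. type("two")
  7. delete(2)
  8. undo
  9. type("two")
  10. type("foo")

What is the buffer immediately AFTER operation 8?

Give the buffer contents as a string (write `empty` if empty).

After op 1 (type): buf='go' undo_depth=1 redo_depth=0
After op 2 (undo): buf='(empty)' undo_depth=0 redo_depth=1
After op 3 (redo): buf='go' undo_depth=1 redo_depth=0
After op 4 (type): buf='gook' undo_depth=2 redo_depth=0
After op 5 (delete): buf='(empty)' undo_depth=3 redo_depth=0
After op 6 (type): buf='two' undo_depth=4 redo_depth=0
After op 7 (delete): buf='t' undo_depth=5 redo_depth=0
After op 8 (undo): buf='two' undo_depth=4 redo_depth=1

Answer: two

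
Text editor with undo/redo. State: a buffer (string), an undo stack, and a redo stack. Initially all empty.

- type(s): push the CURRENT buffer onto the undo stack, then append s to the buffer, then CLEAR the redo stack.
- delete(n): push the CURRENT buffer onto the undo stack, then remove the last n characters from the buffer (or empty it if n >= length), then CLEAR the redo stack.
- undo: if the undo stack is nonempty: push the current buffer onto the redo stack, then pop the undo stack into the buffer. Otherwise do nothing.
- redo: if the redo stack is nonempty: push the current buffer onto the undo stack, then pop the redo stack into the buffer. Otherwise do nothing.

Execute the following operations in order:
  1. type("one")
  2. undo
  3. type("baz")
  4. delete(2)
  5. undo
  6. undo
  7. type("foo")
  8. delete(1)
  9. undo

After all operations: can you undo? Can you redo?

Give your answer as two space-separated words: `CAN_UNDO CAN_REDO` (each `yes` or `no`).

Answer: yes yes

Derivation:
After op 1 (type): buf='one' undo_depth=1 redo_depth=0
After op 2 (undo): buf='(empty)' undo_depth=0 redo_depth=1
After op 3 (type): buf='baz' undo_depth=1 redo_depth=0
After op 4 (delete): buf='b' undo_depth=2 redo_depth=0
After op 5 (undo): buf='baz' undo_depth=1 redo_depth=1
After op 6 (undo): buf='(empty)' undo_depth=0 redo_depth=2
After op 7 (type): buf='foo' undo_depth=1 redo_depth=0
After op 8 (delete): buf='fo' undo_depth=2 redo_depth=0
After op 9 (undo): buf='foo' undo_depth=1 redo_depth=1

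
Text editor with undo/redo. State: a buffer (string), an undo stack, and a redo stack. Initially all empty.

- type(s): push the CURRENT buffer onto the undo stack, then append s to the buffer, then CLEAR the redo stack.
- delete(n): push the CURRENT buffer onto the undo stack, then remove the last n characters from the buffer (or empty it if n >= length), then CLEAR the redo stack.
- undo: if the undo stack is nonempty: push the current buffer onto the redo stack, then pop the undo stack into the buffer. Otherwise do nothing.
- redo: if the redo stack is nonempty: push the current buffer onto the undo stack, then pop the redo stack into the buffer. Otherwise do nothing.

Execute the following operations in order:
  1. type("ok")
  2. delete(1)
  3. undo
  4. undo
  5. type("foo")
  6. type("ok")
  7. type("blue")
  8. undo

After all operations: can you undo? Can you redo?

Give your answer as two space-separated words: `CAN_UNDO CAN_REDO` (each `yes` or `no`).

Answer: yes yes

Derivation:
After op 1 (type): buf='ok' undo_depth=1 redo_depth=0
After op 2 (delete): buf='o' undo_depth=2 redo_depth=0
After op 3 (undo): buf='ok' undo_depth=1 redo_depth=1
After op 4 (undo): buf='(empty)' undo_depth=0 redo_depth=2
After op 5 (type): buf='foo' undo_depth=1 redo_depth=0
After op 6 (type): buf='foook' undo_depth=2 redo_depth=0
After op 7 (type): buf='foookblue' undo_depth=3 redo_depth=0
After op 8 (undo): buf='foook' undo_depth=2 redo_depth=1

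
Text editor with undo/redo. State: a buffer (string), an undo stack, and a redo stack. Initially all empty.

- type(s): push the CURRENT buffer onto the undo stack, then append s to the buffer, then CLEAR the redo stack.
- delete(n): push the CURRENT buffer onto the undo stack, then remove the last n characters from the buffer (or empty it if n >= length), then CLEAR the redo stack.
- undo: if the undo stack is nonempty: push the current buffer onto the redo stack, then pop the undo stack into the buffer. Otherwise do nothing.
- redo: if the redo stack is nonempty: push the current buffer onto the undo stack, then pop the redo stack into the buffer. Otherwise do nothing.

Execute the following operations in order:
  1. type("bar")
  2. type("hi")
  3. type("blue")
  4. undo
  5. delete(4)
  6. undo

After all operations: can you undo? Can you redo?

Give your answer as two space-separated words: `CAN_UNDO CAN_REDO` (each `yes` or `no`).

Answer: yes yes

Derivation:
After op 1 (type): buf='bar' undo_depth=1 redo_depth=0
After op 2 (type): buf='barhi' undo_depth=2 redo_depth=0
After op 3 (type): buf='barhiblue' undo_depth=3 redo_depth=0
After op 4 (undo): buf='barhi' undo_depth=2 redo_depth=1
After op 5 (delete): buf='b' undo_depth=3 redo_depth=0
After op 6 (undo): buf='barhi' undo_depth=2 redo_depth=1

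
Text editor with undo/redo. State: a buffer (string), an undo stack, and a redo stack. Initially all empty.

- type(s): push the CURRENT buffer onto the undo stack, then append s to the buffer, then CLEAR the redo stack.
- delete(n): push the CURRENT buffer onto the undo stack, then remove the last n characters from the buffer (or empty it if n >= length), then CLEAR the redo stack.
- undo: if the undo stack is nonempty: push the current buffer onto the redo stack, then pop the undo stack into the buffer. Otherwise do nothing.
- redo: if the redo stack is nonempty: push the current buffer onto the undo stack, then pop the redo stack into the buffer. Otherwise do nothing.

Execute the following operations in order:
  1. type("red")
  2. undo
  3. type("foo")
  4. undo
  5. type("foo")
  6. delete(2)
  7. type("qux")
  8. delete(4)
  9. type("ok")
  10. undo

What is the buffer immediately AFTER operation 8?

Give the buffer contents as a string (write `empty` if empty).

After op 1 (type): buf='red' undo_depth=1 redo_depth=0
After op 2 (undo): buf='(empty)' undo_depth=0 redo_depth=1
After op 3 (type): buf='foo' undo_depth=1 redo_depth=0
After op 4 (undo): buf='(empty)' undo_depth=0 redo_depth=1
After op 5 (type): buf='foo' undo_depth=1 redo_depth=0
After op 6 (delete): buf='f' undo_depth=2 redo_depth=0
After op 7 (type): buf='fqux' undo_depth=3 redo_depth=0
After op 8 (delete): buf='(empty)' undo_depth=4 redo_depth=0

Answer: empty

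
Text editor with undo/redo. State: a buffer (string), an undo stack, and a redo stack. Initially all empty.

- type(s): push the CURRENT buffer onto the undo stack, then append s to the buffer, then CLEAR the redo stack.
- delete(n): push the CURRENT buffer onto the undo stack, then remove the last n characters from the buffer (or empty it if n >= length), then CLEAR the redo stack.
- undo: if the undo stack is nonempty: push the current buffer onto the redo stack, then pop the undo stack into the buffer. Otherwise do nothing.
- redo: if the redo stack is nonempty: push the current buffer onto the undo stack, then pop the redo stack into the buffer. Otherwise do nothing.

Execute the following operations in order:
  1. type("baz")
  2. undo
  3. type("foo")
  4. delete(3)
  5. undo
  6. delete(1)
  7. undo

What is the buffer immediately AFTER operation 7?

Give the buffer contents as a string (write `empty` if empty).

After op 1 (type): buf='baz' undo_depth=1 redo_depth=0
After op 2 (undo): buf='(empty)' undo_depth=0 redo_depth=1
After op 3 (type): buf='foo' undo_depth=1 redo_depth=0
After op 4 (delete): buf='(empty)' undo_depth=2 redo_depth=0
After op 5 (undo): buf='foo' undo_depth=1 redo_depth=1
After op 6 (delete): buf='fo' undo_depth=2 redo_depth=0
After op 7 (undo): buf='foo' undo_depth=1 redo_depth=1

Answer: foo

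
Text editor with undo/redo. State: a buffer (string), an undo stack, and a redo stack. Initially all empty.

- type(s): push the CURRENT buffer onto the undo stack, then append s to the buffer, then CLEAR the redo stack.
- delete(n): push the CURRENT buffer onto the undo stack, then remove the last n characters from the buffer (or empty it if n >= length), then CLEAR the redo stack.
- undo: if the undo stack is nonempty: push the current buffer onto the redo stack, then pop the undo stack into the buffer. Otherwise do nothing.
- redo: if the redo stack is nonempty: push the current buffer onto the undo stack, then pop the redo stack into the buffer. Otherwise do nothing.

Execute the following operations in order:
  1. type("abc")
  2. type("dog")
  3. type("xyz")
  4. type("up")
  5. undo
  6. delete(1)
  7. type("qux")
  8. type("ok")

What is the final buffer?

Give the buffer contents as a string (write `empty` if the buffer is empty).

Answer: abcdogxyquxok

Derivation:
After op 1 (type): buf='abc' undo_depth=1 redo_depth=0
After op 2 (type): buf='abcdog' undo_depth=2 redo_depth=0
After op 3 (type): buf='abcdogxyz' undo_depth=3 redo_depth=0
After op 4 (type): buf='abcdogxyzup' undo_depth=4 redo_depth=0
After op 5 (undo): buf='abcdogxyz' undo_depth=3 redo_depth=1
After op 6 (delete): buf='abcdogxy' undo_depth=4 redo_depth=0
After op 7 (type): buf='abcdogxyqux' undo_depth=5 redo_depth=0
After op 8 (type): buf='abcdogxyquxok' undo_depth=6 redo_depth=0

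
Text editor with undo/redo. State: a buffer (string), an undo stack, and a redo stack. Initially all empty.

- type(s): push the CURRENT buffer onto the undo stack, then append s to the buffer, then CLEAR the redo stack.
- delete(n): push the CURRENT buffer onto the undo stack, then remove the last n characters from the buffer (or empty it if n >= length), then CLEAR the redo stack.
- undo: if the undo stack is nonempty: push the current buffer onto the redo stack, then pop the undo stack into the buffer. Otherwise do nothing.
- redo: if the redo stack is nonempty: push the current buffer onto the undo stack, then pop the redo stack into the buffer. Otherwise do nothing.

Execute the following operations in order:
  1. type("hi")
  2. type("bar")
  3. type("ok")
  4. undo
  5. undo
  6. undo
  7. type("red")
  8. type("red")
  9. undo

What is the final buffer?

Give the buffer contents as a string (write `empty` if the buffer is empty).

Answer: red

Derivation:
After op 1 (type): buf='hi' undo_depth=1 redo_depth=0
After op 2 (type): buf='hibar' undo_depth=2 redo_depth=0
After op 3 (type): buf='hibarok' undo_depth=3 redo_depth=0
After op 4 (undo): buf='hibar' undo_depth=2 redo_depth=1
After op 5 (undo): buf='hi' undo_depth=1 redo_depth=2
After op 6 (undo): buf='(empty)' undo_depth=0 redo_depth=3
After op 7 (type): buf='red' undo_depth=1 redo_depth=0
After op 8 (type): buf='redred' undo_depth=2 redo_depth=0
After op 9 (undo): buf='red' undo_depth=1 redo_depth=1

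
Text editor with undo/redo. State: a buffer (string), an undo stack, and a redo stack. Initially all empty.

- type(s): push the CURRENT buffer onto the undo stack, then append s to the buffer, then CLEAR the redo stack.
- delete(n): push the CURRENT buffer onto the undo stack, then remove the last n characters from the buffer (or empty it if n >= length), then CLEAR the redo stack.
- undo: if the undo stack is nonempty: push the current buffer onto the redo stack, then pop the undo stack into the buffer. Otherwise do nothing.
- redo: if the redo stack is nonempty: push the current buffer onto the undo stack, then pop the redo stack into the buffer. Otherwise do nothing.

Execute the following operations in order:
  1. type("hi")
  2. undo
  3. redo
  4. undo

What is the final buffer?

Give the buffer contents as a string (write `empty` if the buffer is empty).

After op 1 (type): buf='hi' undo_depth=1 redo_depth=0
After op 2 (undo): buf='(empty)' undo_depth=0 redo_depth=1
After op 3 (redo): buf='hi' undo_depth=1 redo_depth=0
After op 4 (undo): buf='(empty)' undo_depth=0 redo_depth=1

Answer: empty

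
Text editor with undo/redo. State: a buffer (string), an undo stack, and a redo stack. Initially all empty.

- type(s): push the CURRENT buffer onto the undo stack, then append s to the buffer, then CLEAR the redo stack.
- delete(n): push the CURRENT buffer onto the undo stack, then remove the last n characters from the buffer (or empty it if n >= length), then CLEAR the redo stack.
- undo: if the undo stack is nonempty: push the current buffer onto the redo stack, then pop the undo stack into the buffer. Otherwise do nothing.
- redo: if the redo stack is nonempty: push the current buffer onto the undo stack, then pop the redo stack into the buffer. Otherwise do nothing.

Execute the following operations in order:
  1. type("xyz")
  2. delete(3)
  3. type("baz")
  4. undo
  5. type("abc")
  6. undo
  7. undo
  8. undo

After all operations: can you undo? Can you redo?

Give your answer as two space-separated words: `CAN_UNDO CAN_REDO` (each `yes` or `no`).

After op 1 (type): buf='xyz' undo_depth=1 redo_depth=0
After op 2 (delete): buf='(empty)' undo_depth=2 redo_depth=0
After op 3 (type): buf='baz' undo_depth=3 redo_depth=0
After op 4 (undo): buf='(empty)' undo_depth=2 redo_depth=1
After op 5 (type): buf='abc' undo_depth=3 redo_depth=0
After op 6 (undo): buf='(empty)' undo_depth=2 redo_depth=1
After op 7 (undo): buf='xyz' undo_depth=1 redo_depth=2
After op 8 (undo): buf='(empty)' undo_depth=0 redo_depth=3

Answer: no yes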